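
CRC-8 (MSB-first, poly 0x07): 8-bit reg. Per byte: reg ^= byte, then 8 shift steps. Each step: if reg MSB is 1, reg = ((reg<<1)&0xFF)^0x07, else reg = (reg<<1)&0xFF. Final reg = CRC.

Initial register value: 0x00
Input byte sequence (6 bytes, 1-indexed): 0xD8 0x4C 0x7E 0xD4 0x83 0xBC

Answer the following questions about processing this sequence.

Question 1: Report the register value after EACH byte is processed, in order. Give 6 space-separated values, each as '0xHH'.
0x06 0xF1 0xA4 0x57 0x22 0xD3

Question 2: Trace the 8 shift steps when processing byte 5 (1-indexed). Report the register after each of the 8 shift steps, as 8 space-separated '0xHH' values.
After byte 1 (0xD8): reg=0x06
After byte 2 (0x4C): reg=0xF1
After byte 3 (0x7E): reg=0xA4
After byte 4 (0xD4): reg=0x57
Register before byte 5: 0x57
After XOR with byte 0x83: 0xD4

Answer: 0xAF 0x59 0xB2 0x63 0xC6 0x8B 0x11 0x22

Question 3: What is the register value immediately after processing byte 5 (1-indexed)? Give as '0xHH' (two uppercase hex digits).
After byte 1 (0xD8): reg=0x06
After byte 2 (0x4C): reg=0xF1
After byte 3 (0x7E): reg=0xA4
After byte 4 (0xD4): reg=0x57
After byte 5 (0x83): reg=0x22

Answer: 0x22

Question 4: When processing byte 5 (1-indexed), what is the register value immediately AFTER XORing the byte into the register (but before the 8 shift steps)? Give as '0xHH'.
Register before byte 5: 0x57
Byte 5: 0x83
0x57 XOR 0x83 = 0xD4

Answer: 0xD4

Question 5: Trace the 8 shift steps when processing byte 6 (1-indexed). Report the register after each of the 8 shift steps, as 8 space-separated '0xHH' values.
Answer: 0x3B 0x76 0xEC 0xDF 0xB9 0x75 0xEA 0xD3

Derivation:
After byte 1 (0xD8): reg=0x06
After byte 2 (0x4C): reg=0xF1
After byte 3 (0x7E): reg=0xA4
After byte 4 (0xD4): reg=0x57
After byte 5 (0x83): reg=0x22
Register before byte 6: 0x22
After XOR with byte 0xBC: 0x9E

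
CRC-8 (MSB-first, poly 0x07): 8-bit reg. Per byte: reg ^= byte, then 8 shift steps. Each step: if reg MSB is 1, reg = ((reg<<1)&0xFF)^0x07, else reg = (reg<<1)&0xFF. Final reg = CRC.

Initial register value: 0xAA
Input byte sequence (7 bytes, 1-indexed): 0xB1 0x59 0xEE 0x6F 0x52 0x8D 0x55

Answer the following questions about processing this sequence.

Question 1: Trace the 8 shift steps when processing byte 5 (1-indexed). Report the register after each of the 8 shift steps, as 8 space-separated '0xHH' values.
Answer: 0x7C 0xF8 0xF7 0xE9 0xD5 0xAD 0x5D 0xBA

Derivation:
After byte 1 (0xB1): reg=0x41
After byte 2 (0x59): reg=0x48
After byte 3 (0xEE): reg=0x7B
After byte 4 (0x6F): reg=0x6C
Register before byte 5: 0x6C
After XOR with byte 0x52: 0x3E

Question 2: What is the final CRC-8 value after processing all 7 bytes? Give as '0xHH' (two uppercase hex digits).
After byte 1 (0xB1): reg=0x41
After byte 2 (0x59): reg=0x48
After byte 3 (0xEE): reg=0x7B
After byte 4 (0x6F): reg=0x6C
After byte 5 (0x52): reg=0xBA
After byte 6 (0x8D): reg=0x85
After byte 7 (0x55): reg=0x3E

Answer: 0x3E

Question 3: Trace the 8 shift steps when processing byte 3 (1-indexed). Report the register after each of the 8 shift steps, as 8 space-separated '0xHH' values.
After byte 1 (0xB1): reg=0x41
After byte 2 (0x59): reg=0x48
Register before byte 3: 0x48
After XOR with byte 0xEE: 0xA6

Answer: 0x4B 0x96 0x2B 0x56 0xAC 0x5F 0xBE 0x7B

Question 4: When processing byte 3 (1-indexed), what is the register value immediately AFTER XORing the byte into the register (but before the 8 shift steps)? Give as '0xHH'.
Register before byte 3: 0x48
Byte 3: 0xEE
0x48 XOR 0xEE = 0xA6

Answer: 0xA6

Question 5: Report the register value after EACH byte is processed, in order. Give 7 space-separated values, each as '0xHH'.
0x41 0x48 0x7B 0x6C 0xBA 0x85 0x3E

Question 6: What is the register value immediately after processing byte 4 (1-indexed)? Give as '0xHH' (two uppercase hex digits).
After byte 1 (0xB1): reg=0x41
After byte 2 (0x59): reg=0x48
After byte 3 (0xEE): reg=0x7B
After byte 4 (0x6F): reg=0x6C

Answer: 0x6C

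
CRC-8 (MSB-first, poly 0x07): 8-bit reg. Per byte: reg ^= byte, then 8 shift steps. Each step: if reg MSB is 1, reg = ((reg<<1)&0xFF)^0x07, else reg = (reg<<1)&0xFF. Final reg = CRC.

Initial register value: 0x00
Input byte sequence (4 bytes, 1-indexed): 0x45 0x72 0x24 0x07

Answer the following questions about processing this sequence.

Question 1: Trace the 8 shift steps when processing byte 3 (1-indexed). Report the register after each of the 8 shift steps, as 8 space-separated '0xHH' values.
After byte 1 (0x45): reg=0xDC
After byte 2 (0x72): reg=0x43
Register before byte 3: 0x43
After XOR with byte 0x24: 0x67

Answer: 0xCE 0x9B 0x31 0x62 0xC4 0x8F 0x19 0x32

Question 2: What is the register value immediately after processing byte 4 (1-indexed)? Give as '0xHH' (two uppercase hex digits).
Answer: 0x8B

Derivation:
After byte 1 (0x45): reg=0xDC
After byte 2 (0x72): reg=0x43
After byte 3 (0x24): reg=0x32
After byte 4 (0x07): reg=0x8B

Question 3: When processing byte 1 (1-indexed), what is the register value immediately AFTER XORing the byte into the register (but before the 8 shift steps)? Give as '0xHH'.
Register before byte 1: 0x00
Byte 1: 0x45
0x00 XOR 0x45 = 0x45

Answer: 0x45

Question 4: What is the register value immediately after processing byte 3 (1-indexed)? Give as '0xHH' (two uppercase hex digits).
After byte 1 (0x45): reg=0xDC
After byte 2 (0x72): reg=0x43
After byte 3 (0x24): reg=0x32

Answer: 0x32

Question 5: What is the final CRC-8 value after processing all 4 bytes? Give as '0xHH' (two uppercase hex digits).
Answer: 0x8B

Derivation:
After byte 1 (0x45): reg=0xDC
After byte 2 (0x72): reg=0x43
After byte 3 (0x24): reg=0x32
After byte 4 (0x07): reg=0x8B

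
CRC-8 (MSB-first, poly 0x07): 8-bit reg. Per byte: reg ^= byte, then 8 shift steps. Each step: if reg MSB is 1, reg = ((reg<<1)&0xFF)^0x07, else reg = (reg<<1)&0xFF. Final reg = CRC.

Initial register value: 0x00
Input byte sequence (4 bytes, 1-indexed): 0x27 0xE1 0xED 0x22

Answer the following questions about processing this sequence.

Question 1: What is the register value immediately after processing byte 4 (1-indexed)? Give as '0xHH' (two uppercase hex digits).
Answer: 0x4D

Derivation:
After byte 1 (0x27): reg=0xF5
After byte 2 (0xE1): reg=0x6C
After byte 3 (0xED): reg=0x8E
After byte 4 (0x22): reg=0x4D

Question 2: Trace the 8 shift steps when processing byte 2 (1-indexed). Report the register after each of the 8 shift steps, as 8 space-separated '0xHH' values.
After byte 1 (0x27): reg=0xF5
Register before byte 2: 0xF5
After XOR with byte 0xE1: 0x14

Answer: 0x28 0x50 0xA0 0x47 0x8E 0x1B 0x36 0x6C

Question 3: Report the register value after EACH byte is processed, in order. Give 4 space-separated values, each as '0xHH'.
0xF5 0x6C 0x8E 0x4D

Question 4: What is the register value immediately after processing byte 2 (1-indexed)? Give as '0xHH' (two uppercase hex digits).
Answer: 0x6C

Derivation:
After byte 1 (0x27): reg=0xF5
After byte 2 (0xE1): reg=0x6C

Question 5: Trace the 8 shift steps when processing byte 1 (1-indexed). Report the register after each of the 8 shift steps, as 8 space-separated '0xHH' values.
Register before byte 1: 0x00
After XOR with byte 0x27: 0x27

Answer: 0x4E 0x9C 0x3F 0x7E 0xFC 0xFF 0xF9 0xF5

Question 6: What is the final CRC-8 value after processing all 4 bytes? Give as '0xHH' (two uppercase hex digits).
After byte 1 (0x27): reg=0xF5
After byte 2 (0xE1): reg=0x6C
After byte 3 (0xED): reg=0x8E
After byte 4 (0x22): reg=0x4D

Answer: 0x4D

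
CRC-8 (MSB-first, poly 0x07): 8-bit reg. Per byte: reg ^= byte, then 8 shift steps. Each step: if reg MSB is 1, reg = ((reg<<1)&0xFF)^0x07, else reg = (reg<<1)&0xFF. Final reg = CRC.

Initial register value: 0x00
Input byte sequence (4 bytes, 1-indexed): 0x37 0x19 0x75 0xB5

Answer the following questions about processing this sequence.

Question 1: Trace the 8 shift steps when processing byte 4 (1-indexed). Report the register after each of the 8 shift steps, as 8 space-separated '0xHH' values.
After byte 1 (0x37): reg=0x85
After byte 2 (0x19): reg=0xDD
After byte 3 (0x75): reg=0x51
Register before byte 4: 0x51
After XOR with byte 0xB5: 0xE4

Answer: 0xCF 0x99 0x35 0x6A 0xD4 0xAF 0x59 0xB2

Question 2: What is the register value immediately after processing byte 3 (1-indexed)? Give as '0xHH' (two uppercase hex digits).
After byte 1 (0x37): reg=0x85
After byte 2 (0x19): reg=0xDD
After byte 3 (0x75): reg=0x51

Answer: 0x51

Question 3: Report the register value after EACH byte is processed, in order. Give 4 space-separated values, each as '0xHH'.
0x85 0xDD 0x51 0xB2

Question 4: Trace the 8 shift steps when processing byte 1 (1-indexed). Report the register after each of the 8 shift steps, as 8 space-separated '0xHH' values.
Answer: 0x6E 0xDC 0xBF 0x79 0xF2 0xE3 0xC1 0x85

Derivation:
Register before byte 1: 0x00
After XOR with byte 0x37: 0x37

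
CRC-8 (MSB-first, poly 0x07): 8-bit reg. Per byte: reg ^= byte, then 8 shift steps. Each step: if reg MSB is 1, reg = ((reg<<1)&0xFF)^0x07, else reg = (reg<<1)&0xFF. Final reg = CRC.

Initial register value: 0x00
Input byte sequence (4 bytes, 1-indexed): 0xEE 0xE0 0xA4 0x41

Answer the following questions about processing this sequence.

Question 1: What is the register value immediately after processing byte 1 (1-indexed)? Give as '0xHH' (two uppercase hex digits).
Answer: 0x84

Derivation:
After byte 1 (0xEE): reg=0x84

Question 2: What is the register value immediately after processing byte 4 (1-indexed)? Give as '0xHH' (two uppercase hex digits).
After byte 1 (0xEE): reg=0x84
After byte 2 (0xE0): reg=0x3B
After byte 3 (0xA4): reg=0xD4
After byte 4 (0x41): reg=0xE2

Answer: 0xE2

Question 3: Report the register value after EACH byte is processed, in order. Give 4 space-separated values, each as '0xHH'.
0x84 0x3B 0xD4 0xE2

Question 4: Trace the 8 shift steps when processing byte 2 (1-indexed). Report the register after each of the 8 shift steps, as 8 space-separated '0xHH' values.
Answer: 0xC8 0x97 0x29 0x52 0xA4 0x4F 0x9E 0x3B

Derivation:
After byte 1 (0xEE): reg=0x84
Register before byte 2: 0x84
After XOR with byte 0xE0: 0x64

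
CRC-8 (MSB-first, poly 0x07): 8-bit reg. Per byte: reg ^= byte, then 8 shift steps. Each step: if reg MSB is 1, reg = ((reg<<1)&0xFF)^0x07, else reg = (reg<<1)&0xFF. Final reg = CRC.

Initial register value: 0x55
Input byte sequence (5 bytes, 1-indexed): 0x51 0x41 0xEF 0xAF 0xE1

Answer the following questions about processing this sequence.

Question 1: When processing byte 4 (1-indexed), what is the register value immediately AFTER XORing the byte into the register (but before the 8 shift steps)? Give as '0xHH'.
Register before byte 4: 0x66
Byte 4: 0xAF
0x66 XOR 0xAF = 0xC9

Answer: 0xC9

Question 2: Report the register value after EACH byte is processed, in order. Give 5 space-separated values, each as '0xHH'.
0x1C 0x94 0x66 0x71 0xF9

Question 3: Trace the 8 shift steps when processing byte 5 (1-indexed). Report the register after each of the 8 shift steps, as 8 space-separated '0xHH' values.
Answer: 0x27 0x4E 0x9C 0x3F 0x7E 0xFC 0xFF 0xF9

Derivation:
After byte 1 (0x51): reg=0x1C
After byte 2 (0x41): reg=0x94
After byte 3 (0xEF): reg=0x66
After byte 4 (0xAF): reg=0x71
Register before byte 5: 0x71
After XOR with byte 0xE1: 0x90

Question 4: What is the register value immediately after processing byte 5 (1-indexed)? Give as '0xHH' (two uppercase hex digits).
After byte 1 (0x51): reg=0x1C
After byte 2 (0x41): reg=0x94
After byte 3 (0xEF): reg=0x66
After byte 4 (0xAF): reg=0x71
After byte 5 (0xE1): reg=0xF9

Answer: 0xF9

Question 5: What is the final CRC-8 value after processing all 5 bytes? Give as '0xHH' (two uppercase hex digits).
Answer: 0xF9

Derivation:
After byte 1 (0x51): reg=0x1C
After byte 2 (0x41): reg=0x94
After byte 3 (0xEF): reg=0x66
After byte 4 (0xAF): reg=0x71
After byte 5 (0xE1): reg=0xF9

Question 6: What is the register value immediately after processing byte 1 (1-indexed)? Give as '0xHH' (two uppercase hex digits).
Answer: 0x1C

Derivation:
After byte 1 (0x51): reg=0x1C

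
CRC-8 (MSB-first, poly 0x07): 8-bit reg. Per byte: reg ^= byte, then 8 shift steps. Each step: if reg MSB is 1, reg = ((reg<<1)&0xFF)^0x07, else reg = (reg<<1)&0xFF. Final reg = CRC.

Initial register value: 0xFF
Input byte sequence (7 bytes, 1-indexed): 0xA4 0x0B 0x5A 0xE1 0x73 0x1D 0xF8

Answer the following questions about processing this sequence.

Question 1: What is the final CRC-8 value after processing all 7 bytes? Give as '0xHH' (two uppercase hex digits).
Answer: 0xF9

Derivation:
After byte 1 (0xA4): reg=0x86
After byte 2 (0x0B): reg=0xAA
After byte 3 (0x5A): reg=0xDE
After byte 4 (0xE1): reg=0xBD
After byte 5 (0x73): reg=0x64
After byte 6 (0x1D): reg=0x68
After byte 7 (0xF8): reg=0xF9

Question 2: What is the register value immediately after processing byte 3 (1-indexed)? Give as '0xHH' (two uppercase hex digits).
After byte 1 (0xA4): reg=0x86
After byte 2 (0x0B): reg=0xAA
After byte 3 (0x5A): reg=0xDE

Answer: 0xDE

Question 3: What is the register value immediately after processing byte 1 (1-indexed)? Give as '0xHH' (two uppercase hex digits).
After byte 1 (0xA4): reg=0x86

Answer: 0x86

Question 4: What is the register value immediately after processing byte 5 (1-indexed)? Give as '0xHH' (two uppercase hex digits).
Answer: 0x64

Derivation:
After byte 1 (0xA4): reg=0x86
After byte 2 (0x0B): reg=0xAA
After byte 3 (0x5A): reg=0xDE
After byte 4 (0xE1): reg=0xBD
After byte 5 (0x73): reg=0x64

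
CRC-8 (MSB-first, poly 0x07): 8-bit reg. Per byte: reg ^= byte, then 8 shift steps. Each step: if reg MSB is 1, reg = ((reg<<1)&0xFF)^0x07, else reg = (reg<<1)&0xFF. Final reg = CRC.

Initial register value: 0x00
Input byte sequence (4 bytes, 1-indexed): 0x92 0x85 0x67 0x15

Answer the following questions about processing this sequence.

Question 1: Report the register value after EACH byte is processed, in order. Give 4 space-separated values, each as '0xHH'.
0xF7 0x59 0xBA 0x44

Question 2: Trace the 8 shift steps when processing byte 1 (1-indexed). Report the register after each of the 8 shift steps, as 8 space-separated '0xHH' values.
Answer: 0x23 0x46 0x8C 0x1F 0x3E 0x7C 0xF8 0xF7

Derivation:
Register before byte 1: 0x00
After XOR with byte 0x92: 0x92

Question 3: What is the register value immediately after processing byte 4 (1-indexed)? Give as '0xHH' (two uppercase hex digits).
Answer: 0x44

Derivation:
After byte 1 (0x92): reg=0xF7
After byte 2 (0x85): reg=0x59
After byte 3 (0x67): reg=0xBA
After byte 4 (0x15): reg=0x44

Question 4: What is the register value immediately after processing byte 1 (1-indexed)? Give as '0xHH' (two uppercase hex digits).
After byte 1 (0x92): reg=0xF7

Answer: 0xF7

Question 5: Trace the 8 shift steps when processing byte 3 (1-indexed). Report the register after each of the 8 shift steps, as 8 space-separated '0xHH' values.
After byte 1 (0x92): reg=0xF7
After byte 2 (0x85): reg=0x59
Register before byte 3: 0x59
After XOR with byte 0x67: 0x3E

Answer: 0x7C 0xF8 0xF7 0xE9 0xD5 0xAD 0x5D 0xBA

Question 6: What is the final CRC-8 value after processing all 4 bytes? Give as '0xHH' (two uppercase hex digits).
Answer: 0x44

Derivation:
After byte 1 (0x92): reg=0xF7
After byte 2 (0x85): reg=0x59
After byte 3 (0x67): reg=0xBA
After byte 4 (0x15): reg=0x44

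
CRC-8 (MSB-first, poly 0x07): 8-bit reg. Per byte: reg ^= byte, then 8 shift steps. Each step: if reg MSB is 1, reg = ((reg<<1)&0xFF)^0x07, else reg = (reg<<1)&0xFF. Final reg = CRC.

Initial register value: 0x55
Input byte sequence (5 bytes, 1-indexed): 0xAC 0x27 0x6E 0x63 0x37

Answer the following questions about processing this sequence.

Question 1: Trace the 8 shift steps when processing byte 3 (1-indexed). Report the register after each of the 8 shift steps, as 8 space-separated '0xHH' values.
Answer: 0x64 0xC8 0x97 0x29 0x52 0xA4 0x4F 0x9E

Derivation:
After byte 1 (0xAC): reg=0xE1
After byte 2 (0x27): reg=0x5C
Register before byte 3: 0x5C
After XOR with byte 0x6E: 0x32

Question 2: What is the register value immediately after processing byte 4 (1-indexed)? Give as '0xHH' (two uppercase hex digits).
Answer: 0xFD

Derivation:
After byte 1 (0xAC): reg=0xE1
After byte 2 (0x27): reg=0x5C
After byte 3 (0x6E): reg=0x9E
After byte 4 (0x63): reg=0xFD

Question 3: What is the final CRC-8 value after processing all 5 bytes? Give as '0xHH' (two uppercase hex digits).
Answer: 0x78

Derivation:
After byte 1 (0xAC): reg=0xE1
After byte 2 (0x27): reg=0x5C
After byte 3 (0x6E): reg=0x9E
After byte 4 (0x63): reg=0xFD
After byte 5 (0x37): reg=0x78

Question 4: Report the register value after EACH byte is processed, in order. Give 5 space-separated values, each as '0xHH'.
0xE1 0x5C 0x9E 0xFD 0x78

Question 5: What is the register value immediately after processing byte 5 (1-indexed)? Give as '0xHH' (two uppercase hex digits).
Answer: 0x78

Derivation:
After byte 1 (0xAC): reg=0xE1
After byte 2 (0x27): reg=0x5C
After byte 3 (0x6E): reg=0x9E
After byte 4 (0x63): reg=0xFD
After byte 5 (0x37): reg=0x78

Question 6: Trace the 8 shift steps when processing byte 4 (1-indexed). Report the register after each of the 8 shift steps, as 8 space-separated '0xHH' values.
After byte 1 (0xAC): reg=0xE1
After byte 2 (0x27): reg=0x5C
After byte 3 (0x6E): reg=0x9E
Register before byte 4: 0x9E
After XOR with byte 0x63: 0xFD

Answer: 0xFD 0xFD 0xFD 0xFD 0xFD 0xFD 0xFD 0xFD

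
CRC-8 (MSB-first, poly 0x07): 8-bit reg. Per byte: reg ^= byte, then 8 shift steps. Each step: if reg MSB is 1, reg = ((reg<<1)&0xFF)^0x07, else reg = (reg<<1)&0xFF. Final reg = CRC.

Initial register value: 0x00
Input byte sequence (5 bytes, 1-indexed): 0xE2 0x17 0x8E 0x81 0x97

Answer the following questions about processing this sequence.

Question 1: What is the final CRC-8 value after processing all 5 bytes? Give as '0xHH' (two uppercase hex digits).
Answer: 0x92

Derivation:
After byte 1 (0xE2): reg=0xA0
After byte 2 (0x17): reg=0x0C
After byte 3 (0x8E): reg=0x87
After byte 4 (0x81): reg=0x12
After byte 5 (0x97): reg=0x92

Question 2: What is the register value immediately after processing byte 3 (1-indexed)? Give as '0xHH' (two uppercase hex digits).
Answer: 0x87

Derivation:
After byte 1 (0xE2): reg=0xA0
After byte 2 (0x17): reg=0x0C
After byte 3 (0x8E): reg=0x87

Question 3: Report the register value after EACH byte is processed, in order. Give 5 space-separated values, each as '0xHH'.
0xA0 0x0C 0x87 0x12 0x92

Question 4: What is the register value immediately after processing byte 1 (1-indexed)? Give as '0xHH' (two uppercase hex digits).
Answer: 0xA0

Derivation:
After byte 1 (0xE2): reg=0xA0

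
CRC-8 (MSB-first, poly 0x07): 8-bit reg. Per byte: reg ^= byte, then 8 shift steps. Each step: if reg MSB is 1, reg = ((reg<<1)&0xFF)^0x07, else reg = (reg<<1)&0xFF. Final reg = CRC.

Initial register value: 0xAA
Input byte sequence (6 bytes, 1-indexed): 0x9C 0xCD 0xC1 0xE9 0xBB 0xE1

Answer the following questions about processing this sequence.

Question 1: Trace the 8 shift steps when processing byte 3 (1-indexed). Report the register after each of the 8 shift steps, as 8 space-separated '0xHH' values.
Answer: 0x56 0xAC 0x5F 0xBE 0x7B 0xF6 0xEB 0xD1

Derivation:
After byte 1 (0x9C): reg=0x82
After byte 2 (0xCD): reg=0xEA
Register before byte 3: 0xEA
After XOR with byte 0xC1: 0x2B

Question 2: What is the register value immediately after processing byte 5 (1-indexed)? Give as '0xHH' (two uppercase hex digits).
After byte 1 (0x9C): reg=0x82
After byte 2 (0xCD): reg=0xEA
After byte 3 (0xC1): reg=0xD1
After byte 4 (0xE9): reg=0xA8
After byte 5 (0xBB): reg=0x79

Answer: 0x79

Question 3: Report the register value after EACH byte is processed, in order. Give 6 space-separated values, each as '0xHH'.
0x82 0xEA 0xD1 0xA8 0x79 0xC1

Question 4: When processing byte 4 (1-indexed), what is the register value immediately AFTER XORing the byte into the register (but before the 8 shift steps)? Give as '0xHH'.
Register before byte 4: 0xD1
Byte 4: 0xE9
0xD1 XOR 0xE9 = 0x38

Answer: 0x38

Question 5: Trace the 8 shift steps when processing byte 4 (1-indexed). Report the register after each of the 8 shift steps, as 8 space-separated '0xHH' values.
Answer: 0x70 0xE0 0xC7 0x89 0x15 0x2A 0x54 0xA8

Derivation:
After byte 1 (0x9C): reg=0x82
After byte 2 (0xCD): reg=0xEA
After byte 3 (0xC1): reg=0xD1
Register before byte 4: 0xD1
After XOR with byte 0xE9: 0x38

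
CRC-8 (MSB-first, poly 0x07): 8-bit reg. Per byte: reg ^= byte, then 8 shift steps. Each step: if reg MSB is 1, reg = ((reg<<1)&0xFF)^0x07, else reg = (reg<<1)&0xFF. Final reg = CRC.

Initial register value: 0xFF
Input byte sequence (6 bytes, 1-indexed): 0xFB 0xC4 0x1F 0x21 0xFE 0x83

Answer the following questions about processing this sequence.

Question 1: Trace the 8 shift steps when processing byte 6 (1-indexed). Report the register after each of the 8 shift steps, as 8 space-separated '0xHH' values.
Answer: 0xA8 0x57 0xAE 0x5B 0xB6 0x6B 0xD6 0xAB

Derivation:
After byte 1 (0xFB): reg=0x1C
After byte 2 (0xC4): reg=0x06
After byte 3 (0x1F): reg=0x4F
After byte 4 (0x21): reg=0x0D
After byte 5 (0xFE): reg=0xD7
Register before byte 6: 0xD7
After XOR with byte 0x83: 0x54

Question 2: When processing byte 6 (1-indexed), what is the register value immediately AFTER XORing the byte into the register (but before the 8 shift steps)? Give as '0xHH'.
Register before byte 6: 0xD7
Byte 6: 0x83
0xD7 XOR 0x83 = 0x54

Answer: 0x54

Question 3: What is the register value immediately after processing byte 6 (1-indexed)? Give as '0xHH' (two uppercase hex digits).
Answer: 0xAB

Derivation:
After byte 1 (0xFB): reg=0x1C
After byte 2 (0xC4): reg=0x06
After byte 3 (0x1F): reg=0x4F
After byte 4 (0x21): reg=0x0D
After byte 5 (0xFE): reg=0xD7
After byte 6 (0x83): reg=0xAB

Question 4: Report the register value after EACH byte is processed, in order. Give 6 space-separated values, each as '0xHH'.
0x1C 0x06 0x4F 0x0D 0xD7 0xAB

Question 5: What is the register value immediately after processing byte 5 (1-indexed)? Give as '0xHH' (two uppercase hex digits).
Answer: 0xD7

Derivation:
After byte 1 (0xFB): reg=0x1C
After byte 2 (0xC4): reg=0x06
After byte 3 (0x1F): reg=0x4F
After byte 4 (0x21): reg=0x0D
After byte 5 (0xFE): reg=0xD7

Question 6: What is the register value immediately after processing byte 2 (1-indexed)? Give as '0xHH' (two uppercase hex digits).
Answer: 0x06

Derivation:
After byte 1 (0xFB): reg=0x1C
After byte 2 (0xC4): reg=0x06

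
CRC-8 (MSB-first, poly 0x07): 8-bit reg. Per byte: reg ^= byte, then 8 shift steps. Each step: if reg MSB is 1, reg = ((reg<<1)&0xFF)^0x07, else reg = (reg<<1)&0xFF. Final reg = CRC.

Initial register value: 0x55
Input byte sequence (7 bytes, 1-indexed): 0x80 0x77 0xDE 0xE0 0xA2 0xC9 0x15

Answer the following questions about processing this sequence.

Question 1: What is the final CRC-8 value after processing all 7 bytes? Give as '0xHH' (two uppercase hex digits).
After byte 1 (0x80): reg=0x25
After byte 2 (0x77): reg=0xB9
After byte 3 (0xDE): reg=0x32
After byte 4 (0xE0): reg=0x30
After byte 5 (0xA2): reg=0xF7
After byte 6 (0xC9): reg=0xBA
After byte 7 (0x15): reg=0x44

Answer: 0x44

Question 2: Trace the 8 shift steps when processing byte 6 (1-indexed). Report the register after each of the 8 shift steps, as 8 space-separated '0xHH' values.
After byte 1 (0x80): reg=0x25
After byte 2 (0x77): reg=0xB9
After byte 3 (0xDE): reg=0x32
After byte 4 (0xE0): reg=0x30
After byte 5 (0xA2): reg=0xF7
Register before byte 6: 0xF7
After XOR with byte 0xC9: 0x3E

Answer: 0x7C 0xF8 0xF7 0xE9 0xD5 0xAD 0x5D 0xBA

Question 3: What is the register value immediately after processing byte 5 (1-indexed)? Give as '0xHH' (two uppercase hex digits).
Answer: 0xF7

Derivation:
After byte 1 (0x80): reg=0x25
After byte 2 (0x77): reg=0xB9
After byte 3 (0xDE): reg=0x32
After byte 4 (0xE0): reg=0x30
After byte 5 (0xA2): reg=0xF7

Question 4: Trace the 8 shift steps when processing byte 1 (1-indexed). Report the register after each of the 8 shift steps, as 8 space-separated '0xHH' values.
Answer: 0xAD 0x5D 0xBA 0x73 0xE6 0xCB 0x91 0x25

Derivation:
Register before byte 1: 0x55
After XOR with byte 0x80: 0xD5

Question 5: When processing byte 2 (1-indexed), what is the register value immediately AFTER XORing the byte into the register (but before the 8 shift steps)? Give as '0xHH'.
Answer: 0x52

Derivation:
Register before byte 2: 0x25
Byte 2: 0x77
0x25 XOR 0x77 = 0x52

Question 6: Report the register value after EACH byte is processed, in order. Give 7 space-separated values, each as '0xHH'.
0x25 0xB9 0x32 0x30 0xF7 0xBA 0x44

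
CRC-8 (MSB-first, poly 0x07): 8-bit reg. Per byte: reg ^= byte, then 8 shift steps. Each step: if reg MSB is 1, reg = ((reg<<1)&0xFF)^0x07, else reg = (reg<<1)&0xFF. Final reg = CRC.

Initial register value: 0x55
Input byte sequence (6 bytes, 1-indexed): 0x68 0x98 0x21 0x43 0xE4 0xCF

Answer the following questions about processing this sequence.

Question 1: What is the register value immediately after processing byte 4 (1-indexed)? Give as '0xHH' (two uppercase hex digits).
Answer: 0xDA

Derivation:
After byte 1 (0x68): reg=0xB3
After byte 2 (0x98): reg=0xD1
After byte 3 (0x21): reg=0xDE
After byte 4 (0x43): reg=0xDA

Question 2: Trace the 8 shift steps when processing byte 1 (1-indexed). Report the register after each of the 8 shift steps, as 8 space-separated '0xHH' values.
Answer: 0x7A 0xF4 0xEF 0xD9 0xB5 0x6D 0xDA 0xB3

Derivation:
Register before byte 1: 0x55
After XOR with byte 0x68: 0x3D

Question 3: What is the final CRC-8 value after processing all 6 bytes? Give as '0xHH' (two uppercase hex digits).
Answer: 0x4C

Derivation:
After byte 1 (0x68): reg=0xB3
After byte 2 (0x98): reg=0xD1
After byte 3 (0x21): reg=0xDE
After byte 4 (0x43): reg=0xDA
After byte 5 (0xE4): reg=0xBA
After byte 6 (0xCF): reg=0x4C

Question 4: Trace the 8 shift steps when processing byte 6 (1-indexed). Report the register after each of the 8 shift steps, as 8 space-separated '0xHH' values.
Answer: 0xEA 0xD3 0xA1 0x45 0x8A 0x13 0x26 0x4C

Derivation:
After byte 1 (0x68): reg=0xB3
After byte 2 (0x98): reg=0xD1
After byte 3 (0x21): reg=0xDE
After byte 4 (0x43): reg=0xDA
After byte 5 (0xE4): reg=0xBA
Register before byte 6: 0xBA
After XOR with byte 0xCF: 0x75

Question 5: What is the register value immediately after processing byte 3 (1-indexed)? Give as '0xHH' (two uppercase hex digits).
Answer: 0xDE

Derivation:
After byte 1 (0x68): reg=0xB3
After byte 2 (0x98): reg=0xD1
After byte 3 (0x21): reg=0xDE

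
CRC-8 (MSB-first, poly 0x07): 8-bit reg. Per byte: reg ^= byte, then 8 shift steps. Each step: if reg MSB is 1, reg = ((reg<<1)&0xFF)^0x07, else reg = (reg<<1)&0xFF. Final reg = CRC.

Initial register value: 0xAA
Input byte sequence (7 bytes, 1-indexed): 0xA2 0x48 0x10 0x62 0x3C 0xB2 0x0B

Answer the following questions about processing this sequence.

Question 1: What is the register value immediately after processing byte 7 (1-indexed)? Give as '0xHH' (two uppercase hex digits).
After byte 1 (0xA2): reg=0x38
After byte 2 (0x48): reg=0x57
After byte 3 (0x10): reg=0xD2
After byte 4 (0x62): reg=0x19
After byte 5 (0x3C): reg=0xFB
After byte 6 (0xB2): reg=0xF8
After byte 7 (0x0B): reg=0xD7

Answer: 0xD7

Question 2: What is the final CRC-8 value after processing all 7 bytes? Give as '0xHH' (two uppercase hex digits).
Answer: 0xD7

Derivation:
After byte 1 (0xA2): reg=0x38
After byte 2 (0x48): reg=0x57
After byte 3 (0x10): reg=0xD2
After byte 4 (0x62): reg=0x19
After byte 5 (0x3C): reg=0xFB
After byte 6 (0xB2): reg=0xF8
After byte 7 (0x0B): reg=0xD7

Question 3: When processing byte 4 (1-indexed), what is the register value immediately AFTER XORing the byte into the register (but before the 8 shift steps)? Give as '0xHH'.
Answer: 0xB0

Derivation:
Register before byte 4: 0xD2
Byte 4: 0x62
0xD2 XOR 0x62 = 0xB0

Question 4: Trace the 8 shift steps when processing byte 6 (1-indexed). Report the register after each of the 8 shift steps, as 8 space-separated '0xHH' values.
After byte 1 (0xA2): reg=0x38
After byte 2 (0x48): reg=0x57
After byte 3 (0x10): reg=0xD2
After byte 4 (0x62): reg=0x19
After byte 5 (0x3C): reg=0xFB
Register before byte 6: 0xFB
After XOR with byte 0xB2: 0x49

Answer: 0x92 0x23 0x46 0x8C 0x1F 0x3E 0x7C 0xF8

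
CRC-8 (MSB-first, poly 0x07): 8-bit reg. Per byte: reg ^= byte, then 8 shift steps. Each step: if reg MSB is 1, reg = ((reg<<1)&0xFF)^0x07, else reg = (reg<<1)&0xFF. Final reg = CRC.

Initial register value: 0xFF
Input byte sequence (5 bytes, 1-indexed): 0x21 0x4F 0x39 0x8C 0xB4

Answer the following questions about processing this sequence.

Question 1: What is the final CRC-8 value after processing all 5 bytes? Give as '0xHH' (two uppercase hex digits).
After byte 1 (0x21): reg=0x14
After byte 2 (0x4F): reg=0x86
After byte 3 (0x39): reg=0x34
After byte 4 (0x8C): reg=0x21
After byte 5 (0xB4): reg=0xE2

Answer: 0xE2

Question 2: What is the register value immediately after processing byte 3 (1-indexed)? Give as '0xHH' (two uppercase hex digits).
After byte 1 (0x21): reg=0x14
After byte 2 (0x4F): reg=0x86
After byte 3 (0x39): reg=0x34

Answer: 0x34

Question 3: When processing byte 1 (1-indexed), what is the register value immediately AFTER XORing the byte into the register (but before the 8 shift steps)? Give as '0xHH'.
Register before byte 1: 0xFF
Byte 1: 0x21
0xFF XOR 0x21 = 0xDE

Answer: 0xDE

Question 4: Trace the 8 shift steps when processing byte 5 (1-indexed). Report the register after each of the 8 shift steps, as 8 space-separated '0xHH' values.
After byte 1 (0x21): reg=0x14
After byte 2 (0x4F): reg=0x86
After byte 3 (0x39): reg=0x34
After byte 4 (0x8C): reg=0x21
Register before byte 5: 0x21
After XOR with byte 0xB4: 0x95

Answer: 0x2D 0x5A 0xB4 0x6F 0xDE 0xBB 0x71 0xE2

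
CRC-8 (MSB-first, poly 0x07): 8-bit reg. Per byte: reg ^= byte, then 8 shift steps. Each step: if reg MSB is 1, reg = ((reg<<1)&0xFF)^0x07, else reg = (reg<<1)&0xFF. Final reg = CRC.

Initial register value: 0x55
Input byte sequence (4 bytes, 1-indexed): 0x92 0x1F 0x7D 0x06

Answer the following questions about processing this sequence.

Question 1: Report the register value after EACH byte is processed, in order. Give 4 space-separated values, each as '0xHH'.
0x5B 0xDB 0x7B 0x74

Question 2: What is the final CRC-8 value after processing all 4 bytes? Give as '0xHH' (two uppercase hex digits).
After byte 1 (0x92): reg=0x5B
After byte 2 (0x1F): reg=0xDB
After byte 3 (0x7D): reg=0x7B
After byte 4 (0x06): reg=0x74

Answer: 0x74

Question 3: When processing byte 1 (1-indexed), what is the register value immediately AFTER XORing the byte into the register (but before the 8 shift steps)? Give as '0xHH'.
Register before byte 1: 0x55
Byte 1: 0x92
0x55 XOR 0x92 = 0xC7

Answer: 0xC7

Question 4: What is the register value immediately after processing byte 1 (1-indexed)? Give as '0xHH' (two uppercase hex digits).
Answer: 0x5B

Derivation:
After byte 1 (0x92): reg=0x5B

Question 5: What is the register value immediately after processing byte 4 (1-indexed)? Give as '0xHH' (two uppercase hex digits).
After byte 1 (0x92): reg=0x5B
After byte 2 (0x1F): reg=0xDB
After byte 3 (0x7D): reg=0x7B
After byte 4 (0x06): reg=0x74

Answer: 0x74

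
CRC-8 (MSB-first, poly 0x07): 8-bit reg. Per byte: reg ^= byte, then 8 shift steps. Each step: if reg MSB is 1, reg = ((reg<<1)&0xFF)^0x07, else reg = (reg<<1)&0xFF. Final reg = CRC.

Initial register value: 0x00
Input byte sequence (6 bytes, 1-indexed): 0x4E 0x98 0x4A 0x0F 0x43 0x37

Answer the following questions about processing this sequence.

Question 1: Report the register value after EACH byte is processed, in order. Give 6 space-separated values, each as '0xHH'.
0xED 0x4C 0x12 0x53 0x70 0xD2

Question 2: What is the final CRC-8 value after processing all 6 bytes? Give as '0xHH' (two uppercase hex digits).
Answer: 0xD2

Derivation:
After byte 1 (0x4E): reg=0xED
After byte 2 (0x98): reg=0x4C
After byte 3 (0x4A): reg=0x12
After byte 4 (0x0F): reg=0x53
After byte 5 (0x43): reg=0x70
After byte 6 (0x37): reg=0xD2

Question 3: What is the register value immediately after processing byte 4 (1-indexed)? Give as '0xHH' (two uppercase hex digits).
Answer: 0x53

Derivation:
After byte 1 (0x4E): reg=0xED
After byte 2 (0x98): reg=0x4C
After byte 3 (0x4A): reg=0x12
After byte 4 (0x0F): reg=0x53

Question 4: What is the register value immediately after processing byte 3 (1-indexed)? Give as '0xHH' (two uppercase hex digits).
After byte 1 (0x4E): reg=0xED
After byte 2 (0x98): reg=0x4C
After byte 3 (0x4A): reg=0x12

Answer: 0x12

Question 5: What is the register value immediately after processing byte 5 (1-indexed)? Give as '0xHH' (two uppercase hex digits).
Answer: 0x70

Derivation:
After byte 1 (0x4E): reg=0xED
After byte 2 (0x98): reg=0x4C
After byte 3 (0x4A): reg=0x12
After byte 4 (0x0F): reg=0x53
After byte 5 (0x43): reg=0x70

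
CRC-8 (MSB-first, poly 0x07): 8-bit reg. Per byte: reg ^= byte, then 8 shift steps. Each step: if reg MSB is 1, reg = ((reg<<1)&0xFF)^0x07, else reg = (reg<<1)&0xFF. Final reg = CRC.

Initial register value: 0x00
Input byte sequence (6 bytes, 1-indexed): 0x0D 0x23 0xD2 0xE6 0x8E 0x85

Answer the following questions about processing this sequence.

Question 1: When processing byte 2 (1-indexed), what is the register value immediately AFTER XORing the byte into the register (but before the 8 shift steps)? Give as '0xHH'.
Answer: 0x00

Derivation:
Register before byte 2: 0x23
Byte 2: 0x23
0x23 XOR 0x23 = 0x00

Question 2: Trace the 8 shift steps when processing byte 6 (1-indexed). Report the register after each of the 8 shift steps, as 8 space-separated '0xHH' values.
After byte 1 (0x0D): reg=0x23
After byte 2 (0x23): reg=0x00
After byte 3 (0xD2): reg=0x30
After byte 4 (0xE6): reg=0x2C
After byte 5 (0x8E): reg=0x67
Register before byte 6: 0x67
After XOR with byte 0x85: 0xE2

Answer: 0xC3 0x81 0x05 0x0A 0x14 0x28 0x50 0xA0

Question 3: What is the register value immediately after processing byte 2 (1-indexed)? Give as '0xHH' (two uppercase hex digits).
Answer: 0x00

Derivation:
After byte 1 (0x0D): reg=0x23
After byte 2 (0x23): reg=0x00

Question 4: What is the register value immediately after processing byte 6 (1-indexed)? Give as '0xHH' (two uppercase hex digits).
After byte 1 (0x0D): reg=0x23
After byte 2 (0x23): reg=0x00
After byte 3 (0xD2): reg=0x30
After byte 4 (0xE6): reg=0x2C
After byte 5 (0x8E): reg=0x67
After byte 6 (0x85): reg=0xA0

Answer: 0xA0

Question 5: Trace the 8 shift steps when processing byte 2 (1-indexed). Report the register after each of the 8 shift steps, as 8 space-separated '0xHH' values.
After byte 1 (0x0D): reg=0x23
Register before byte 2: 0x23
After XOR with byte 0x23: 0x00

Answer: 0x00 0x00 0x00 0x00 0x00 0x00 0x00 0x00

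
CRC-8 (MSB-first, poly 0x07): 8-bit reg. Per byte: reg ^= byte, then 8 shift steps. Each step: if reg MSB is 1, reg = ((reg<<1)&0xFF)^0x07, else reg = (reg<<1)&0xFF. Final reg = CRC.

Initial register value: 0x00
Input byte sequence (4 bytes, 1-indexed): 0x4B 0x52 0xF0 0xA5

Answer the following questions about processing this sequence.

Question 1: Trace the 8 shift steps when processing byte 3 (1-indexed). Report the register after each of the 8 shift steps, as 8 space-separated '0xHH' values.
After byte 1 (0x4B): reg=0xF6
After byte 2 (0x52): reg=0x75
Register before byte 3: 0x75
After XOR with byte 0xF0: 0x85

Answer: 0x0D 0x1A 0x34 0x68 0xD0 0xA7 0x49 0x92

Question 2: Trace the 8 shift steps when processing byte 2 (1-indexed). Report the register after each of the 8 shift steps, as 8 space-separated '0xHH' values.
Answer: 0x4F 0x9E 0x3B 0x76 0xEC 0xDF 0xB9 0x75

Derivation:
After byte 1 (0x4B): reg=0xF6
Register before byte 2: 0xF6
After XOR with byte 0x52: 0xA4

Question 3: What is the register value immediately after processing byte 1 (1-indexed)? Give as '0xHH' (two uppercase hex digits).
Answer: 0xF6

Derivation:
After byte 1 (0x4B): reg=0xF6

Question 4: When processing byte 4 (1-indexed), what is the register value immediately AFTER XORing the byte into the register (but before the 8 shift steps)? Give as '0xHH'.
Register before byte 4: 0x92
Byte 4: 0xA5
0x92 XOR 0xA5 = 0x37

Answer: 0x37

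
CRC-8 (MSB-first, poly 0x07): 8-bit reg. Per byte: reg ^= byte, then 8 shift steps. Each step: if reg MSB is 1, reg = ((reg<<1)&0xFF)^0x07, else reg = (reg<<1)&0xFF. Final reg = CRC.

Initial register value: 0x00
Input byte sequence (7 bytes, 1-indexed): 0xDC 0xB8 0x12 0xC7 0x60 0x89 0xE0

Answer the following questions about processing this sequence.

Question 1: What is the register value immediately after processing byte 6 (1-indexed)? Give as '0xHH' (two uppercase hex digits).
After byte 1 (0xDC): reg=0x1A
After byte 2 (0xB8): reg=0x67
After byte 3 (0x12): reg=0x4C
After byte 4 (0xC7): reg=0xB8
After byte 5 (0x60): reg=0x06
After byte 6 (0x89): reg=0xA4

Answer: 0xA4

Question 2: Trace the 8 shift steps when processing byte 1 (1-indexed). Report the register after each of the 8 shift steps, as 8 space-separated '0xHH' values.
Register before byte 1: 0x00
After XOR with byte 0xDC: 0xDC

Answer: 0xBF 0x79 0xF2 0xE3 0xC1 0x85 0x0D 0x1A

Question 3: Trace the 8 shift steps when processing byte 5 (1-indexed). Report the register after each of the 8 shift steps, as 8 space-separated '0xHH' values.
Answer: 0xB7 0x69 0xD2 0xA3 0x41 0x82 0x03 0x06

Derivation:
After byte 1 (0xDC): reg=0x1A
After byte 2 (0xB8): reg=0x67
After byte 3 (0x12): reg=0x4C
After byte 4 (0xC7): reg=0xB8
Register before byte 5: 0xB8
After XOR with byte 0x60: 0xD8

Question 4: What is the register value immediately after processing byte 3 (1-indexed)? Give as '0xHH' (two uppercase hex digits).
Answer: 0x4C

Derivation:
After byte 1 (0xDC): reg=0x1A
After byte 2 (0xB8): reg=0x67
After byte 3 (0x12): reg=0x4C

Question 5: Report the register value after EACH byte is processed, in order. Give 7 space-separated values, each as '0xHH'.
0x1A 0x67 0x4C 0xB8 0x06 0xA4 0xDB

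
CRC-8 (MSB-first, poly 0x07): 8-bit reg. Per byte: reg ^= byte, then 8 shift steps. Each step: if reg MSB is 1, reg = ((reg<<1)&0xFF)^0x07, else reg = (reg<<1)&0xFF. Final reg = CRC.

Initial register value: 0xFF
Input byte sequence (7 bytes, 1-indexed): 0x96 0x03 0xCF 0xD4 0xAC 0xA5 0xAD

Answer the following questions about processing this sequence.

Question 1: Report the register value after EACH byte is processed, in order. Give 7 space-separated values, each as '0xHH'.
0x18 0x41 0xA3 0x42 0x84 0xE7 0xF1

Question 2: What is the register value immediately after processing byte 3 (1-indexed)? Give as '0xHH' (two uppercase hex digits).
Answer: 0xA3

Derivation:
After byte 1 (0x96): reg=0x18
After byte 2 (0x03): reg=0x41
After byte 3 (0xCF): reg=0xA3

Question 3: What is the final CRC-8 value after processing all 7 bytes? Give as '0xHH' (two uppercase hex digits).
After byte 1 (0x96): reg=0x18
After byte 2 (0x03): reg=0x41
After byte 3 (0xCF): reg=0xA3
After byte 4 (0xD4): reg=0x42
After byte 5 (0xAC): reg=0x84
After byte 6 (0xA5): reg=0xE7
After byte 7 (0xAD): reg=0xF1

Answer: 0xF1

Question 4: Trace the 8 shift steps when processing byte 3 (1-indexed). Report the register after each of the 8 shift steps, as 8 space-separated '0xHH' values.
After byte 1 (0x96): reg=0x18
After byte 2 (0x03): reg=0x41
Register before byte 3: 0x41
After XOR with byte 0xCF: 0x8E

Answer: 0x1B 0x36 0x6C 0xD8 0xB7 0x69 0xD2 0xA3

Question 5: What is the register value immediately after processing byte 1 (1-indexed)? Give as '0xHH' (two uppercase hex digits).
Answer: 0x18

Derivation:
After byte 1 (0x96): reg=0x18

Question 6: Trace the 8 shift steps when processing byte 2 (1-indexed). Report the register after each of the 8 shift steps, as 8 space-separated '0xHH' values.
After byte 1 (0x96): reg=0x18
Register before byte 2: 0x18
After XOR with byte 0x03: 0x1B

Answer: 0x36 0x6C 0xD8 0xB7 0x69 0xD2 0xA3 0x41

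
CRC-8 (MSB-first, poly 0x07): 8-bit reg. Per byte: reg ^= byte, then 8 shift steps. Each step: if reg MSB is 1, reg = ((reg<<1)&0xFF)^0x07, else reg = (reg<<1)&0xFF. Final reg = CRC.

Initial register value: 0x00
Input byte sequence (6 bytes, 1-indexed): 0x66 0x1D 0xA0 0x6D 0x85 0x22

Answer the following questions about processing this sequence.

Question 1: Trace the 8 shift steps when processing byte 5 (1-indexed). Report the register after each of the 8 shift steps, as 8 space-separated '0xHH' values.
After byte 1 (0x66): reg=0x35
After byte 2 (0x1D): reg=0xD8
After byte 3 (0xA0): reg=0x6F
After byte 4 (0x6D): reg=0x0E
Register before byte 5: 0x0E
After XOR with byte 0x85: 0x8B

Answer: 0x11 0x22 0x44 0x88 0x17 0x2E 0x5C 0xB8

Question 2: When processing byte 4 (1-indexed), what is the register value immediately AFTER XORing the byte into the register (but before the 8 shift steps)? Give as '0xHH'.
Register before byte 4: 0x6F
Byte 4: 0x6D
0x6F XOR 0x6D = 0x02

Answer: 0x02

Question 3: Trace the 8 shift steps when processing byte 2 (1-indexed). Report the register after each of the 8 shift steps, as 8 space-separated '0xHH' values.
After byte 1 (0x66): reg=0x35
Register before byte 2: 0x35
After XOR with byte 0x1D: 0x28

Answer: 0x50 0xA0 0x47 0x8E 0x1B 0x36 0x6C 0xD8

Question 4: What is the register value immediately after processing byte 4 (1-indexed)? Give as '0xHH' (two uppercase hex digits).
After byte 1 (0x66): reg=0x35
After byte 2 (0x1D): reg=0xD8
After byte 3 (0xA0): reg=0x6F
After byte 4 (0x6D): reg=0x0E

Answer: 0x0E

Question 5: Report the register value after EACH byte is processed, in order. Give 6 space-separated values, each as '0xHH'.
0x35 0xD8 0x6F 0x0E 0xB8 0xCF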